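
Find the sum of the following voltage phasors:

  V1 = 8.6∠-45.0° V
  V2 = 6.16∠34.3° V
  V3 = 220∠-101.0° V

Step 1 — Convert each phasor to rectangular form:
  V1 = 8.6·(cos(-45.0°) + j·sin(-45.0°)) = 6.081 - j6.081 V
  V2 = 6.16·(cos(34.3°) + j·sin(34.3°)) = 5.089 + j3.471 V
  V3 = 220·(cos(-101.0°) + j·sin(-101.0°)) = -41.98 - j216 V
Step 2 — Sum components: V_total = -30.81 - j218.6 V.
Step 3 — Convert to polar: |V_total| = 220.7 V, ∠V_total = -98.0°.

V_total = 220.7∠-98.0° V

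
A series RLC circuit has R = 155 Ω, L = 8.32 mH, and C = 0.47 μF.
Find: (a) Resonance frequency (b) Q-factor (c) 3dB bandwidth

Step 1 — Resonance: ω₀ = 1/√(LC) = 1/√(0.00832·4.7e-07) = 1.599e+04 rad/s.
Step 2 — f₀ = ω₀/(2π) = 2545 Hz.
Step 3 — Series Q: Q = ω₀L/R = 1.599e+04·0.00832/155 = 0.8584.
Step 4 — Bandwidth: Δω = ω₀/Q = 1.863e+04 rad/s; BW = Δω/(2π) = 2965 Hz.

(a) f₀ = 2545 Hz  (b) Q = 0.8584  (c) BW = 2965 Hz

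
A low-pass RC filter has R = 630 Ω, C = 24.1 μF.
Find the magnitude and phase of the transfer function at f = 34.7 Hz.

Step 1 — Angular frequency: ω = 2π·34.7 = 218 rad/s.
Step 2 — Transfer function: H(jω) = 1/(1 + jωRC).
Step 3 — Denominator: 1 + jωRC = 1 + j·218·630·2.41e-05 = 1 + j3.31.
Step 4 — H = 0.08363 - j0.2768.
Step 5 — Magnitude: |H| = 0.2892 (-10.8 dB); phase: φ = -73.2°.

|H| = 0.2892 (-10.8 dB), φ = -73.2°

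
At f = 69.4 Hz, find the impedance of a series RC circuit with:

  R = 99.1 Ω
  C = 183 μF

Step 1 — Angular frequency: ω = 2π·f = 2π·69.4 = 436.1 rad/s.
Step 2 — Component impedances:
  R: Z = R = 99.1 Ω
  C: Z = 1/(jωC) = -j/(ω·C) = 0 - j12.53 Ω
Step 3 — Series combination: Z_total = R + C = 99.1 - j12.53 Ω = 99.89∠-7.2° Ω.

Z = 99.1 - j12.53 Ω = 99.89∠-7.2° Ω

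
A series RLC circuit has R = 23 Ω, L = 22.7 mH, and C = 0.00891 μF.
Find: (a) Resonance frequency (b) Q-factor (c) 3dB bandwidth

Step 1 — Resonance: ω₀ = 1/√(LC) = 1/√(0.0227·8.91e-09) = 7.032e+04 rad/s.
Step 2 — f₀ = ω₀/(2π) = 1.119e+04 Hz.
Step 3 — Series Q: Q = ω₀L/R = 7.032e+04·0.0227/23 = 69.4.
Step 4 — Bandwidth: Δω = ω₀/Q = 1013 rad/s; BW = Δω/(2π) = 161.3 Hz.

(a) f₀ = 1.119e+04 Hz  (b) Q = 69.4  (c) BW = 161.3 Hz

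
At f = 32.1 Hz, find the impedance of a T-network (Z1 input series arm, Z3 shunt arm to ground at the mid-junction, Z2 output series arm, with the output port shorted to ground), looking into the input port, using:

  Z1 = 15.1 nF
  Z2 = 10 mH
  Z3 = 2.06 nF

Step 1 — Angular frequency: ω = 2π·f = 2π·32.1 = 201.7 rad/s.
Step 2 — Component impedances:
  Z1: Z = 1/(jωC) = -j/(ω·C) = 0 - j3.284e+05 Ω
  Z2: Z = jωL = j·201.7·0.01 = 0 + j2.017 Ω
  Z3: Z = 1/(jωC) = -j/(ω·C) = 0 - j2.407e+06 Ω
Step 3 — With the output port shorted to ground, the output series arm Z2 runs from the junction to ground; the shunt arm Z3 also runs from the junction to ground. They appear in parallel: Z3 || Z2 = 0 + j2.017 Ω.
Step 4 — Series with input arm Z1: Z_in = Z1 + (Z3 || Z2) = 0 - j3.283e+05 Ω = 3.283e+05∠-90.0° Ω.

Z = 0 - j3.283e+05 Ω = 3.283e+05∠-90.0° Ω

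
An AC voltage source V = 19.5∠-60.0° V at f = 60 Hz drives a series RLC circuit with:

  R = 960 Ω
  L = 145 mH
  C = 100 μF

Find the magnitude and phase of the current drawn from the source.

Step 1 — Angular frequency: ω = 2π·f = 2π·60 = 377 rad/s.
Step 2 — Component impedances:
  R: Z = R = 960 Ω
  L: Z = jωL = j·377·0.145 = 0 + j54.66 Ω
  C: Z = 1/(jωC) = -j/(ω·C) = 0 - j26.53 Ω
Step 3 — Series combination: Z_total = R + L + C = 960 + j28.14 Ω = 960.4∠1.7° Ω.
Step 4 — Source phasor: V = 19.5∠-60.0° V = 9.75 - j16.89 V.
Step 5 — Ohm's law: I = V / Z_total = (9.75 - j16.89) / (960 + j28.14) = 0.009632 - j0.01787 A.
Step 6 — Convert to polar: |I| = 0.0203 A, ∠I = -61.7°.

I = 0.0203∠-61.7° A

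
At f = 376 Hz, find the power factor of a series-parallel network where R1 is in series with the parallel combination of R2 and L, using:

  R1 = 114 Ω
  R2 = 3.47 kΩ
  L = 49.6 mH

Step 1 — Angular frequency: ω = 2π·f = 2π·376 = 2362 rad/s.
Step 2 — Component impedances:
  R1: Z = R = 114 Ω
  R2: Z = R = 3470 Ω
  L: Z = jωL = j·2362·0.0496 = 0 + j117.2 Ω
Step 3 — Parallel branch: R2 || L = 1/(1/R2 + 1/L) = 3.953 + j117 Ω.
Step 4 — Series with R1: Z_total = R1 + (R2 || L) = 118 + j117 Ω = 166.2∠44.8° Ω.
Step 5 — Power factor: PF = cos(φ) = Re(Z)/|Z| = 117.95/166.17 = 0.7098.
Step 6 — Type: Im(Z) = 117 ⇒ lagging (phase φ = 44.8°).

PF = 0.7098 (lagging, φ = 44.8°)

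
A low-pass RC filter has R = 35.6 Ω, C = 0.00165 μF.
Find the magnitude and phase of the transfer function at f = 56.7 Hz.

Step 1 — Angular frequency: ω = 2π·56.7 = 356.3 rad/s.
Step 2 — Transfer function: H(jω) = 1/(1 + jωRC).
Step 3 — Denominator: 1 + jωRC = 1 + j·356.3·35.6·1.65e-09 = 1 + j2.093e-05.
Step 4 — H = 1 - j2.093e-05.
Step 5 — Magnitude: |H| = 1 (-0.0 dB); phase: φ = -0.0°.

|H| = 1 (-0.0 dB), φ = -0.0°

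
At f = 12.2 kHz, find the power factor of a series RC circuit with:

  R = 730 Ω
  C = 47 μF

Step 1 — Angular frequency: ω = 2π·f = 2π·1.22e+04 = 7.665e+04 rad/s.
Step 2 — Component impedances:
  R: Z = R = 730 Ω
  C: Z = 1/(jωC) = -j/(ω·C) = 0 - j0.2776 Ω
Step 3 — Series combination: Z_total = R + C = 730 - j0.2776 Ω = 730∠-0.0° Ω.
Step 4 — Power factor: PF = cos(φ) = Re(Z)/|Z| = 730/730 = 1.
Step 5 — Type: Im(Z) = -0.2776 ⇒ leading (phase φ = -0.0°).

PF = 1 (leading, φ = -0.0°)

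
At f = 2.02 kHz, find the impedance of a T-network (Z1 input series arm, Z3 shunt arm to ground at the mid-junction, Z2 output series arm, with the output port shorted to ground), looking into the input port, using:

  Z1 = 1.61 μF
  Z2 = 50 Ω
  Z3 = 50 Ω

Step 1 — Angular frequency: ω = 2π·f = 2π·2020 = 1.269e+04 rad/s.
Step 2 — Component impedances:
  Z1: Z = 1/(jωC) = -j/(ω·C) = 0 - j48.94 Ω
  Z2: Z = R = 50 Ω
  Z3: Z = R = 50 Ω
Step 3 — With the output port shorted to ground, the output series arm Z2 runs from the junction to ground; the shunt arm Z3 also runs from the junction to ground. They appear in parallel: Z3 || Z2 = 25 Ω.
Step 4 — Series with input arm Z1: Z_in = Z1 + (Z3 || Z2) = 25 - j48.94 Ω = 54.95∠-62.9° Ω.

Z = 25 - j48.94 Ω = 54.95∠-62.9° Ω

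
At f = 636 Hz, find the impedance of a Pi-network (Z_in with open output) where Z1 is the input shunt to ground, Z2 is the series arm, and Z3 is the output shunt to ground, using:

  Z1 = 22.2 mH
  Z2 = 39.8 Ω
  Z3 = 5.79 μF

Step 1 — Angular frequency: ω = 2π·f = 2π·636 = 3996 rad/s.
Step 2 — Component impedances:
  Z1: Z = jωL = j·3996·0.0222 = 0 + j88.71 Ω
  Z2: Z = R = 39.8 Ω
  Z3: Z = 1/(jωC) = -j/(ω·C) = 0 - j43.22 Ω
Step 3 — With open output, the series arm Z2 and the output shunt Z3 appear in series to ground: Z2 + Z3 = 39.8 - j43.22 Ω.
Step 4 — Parallel with input shunt Z1: Z_in = Z1 || (Z2 + Z3) = 85.73 - j9.28 Ω = 86.23∠-6.2° Ω.

Z = 85.73 - j9.28 Ω = 86.23∠-6.2° Ω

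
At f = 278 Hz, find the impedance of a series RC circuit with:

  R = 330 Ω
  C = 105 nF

Step 1 — Angular frequency: ω = 2π·f = 2π·278 = 1747 rad/s.
Step 2 — Component impedances:
  R: Z = R = 330 Ω
  C: Z = 1/(jωC) = -j/(ω·C) = 0 - j5452 Ω
Step 3 — Series combination: Z_total = R + C = 330 - j5452 Ω = 5462∠-86.5° Ω.

Z = 330 - j5452 Ω = 5462∠-86.5° Ω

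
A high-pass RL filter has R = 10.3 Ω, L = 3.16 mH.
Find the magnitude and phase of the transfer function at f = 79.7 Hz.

Step 1 — Angular frequency: ω = 2π·79.7 = 500.8 rad/s.
Step 2 — Transfer function: H(jω) = jωL/(R + jωL).
Step 3 — Numerator jωL = j·1.582; denominator R + jωL = 10.3 + j1.582.
Step 4 — H = 0.02306 + j0.1501.
Step 5 — Magnitude: |H| = 0.1519 (-16.4 dB); phase: φ = 81.3°.

|H| = 0.1519 (-16.4 dB), φ = 81.3°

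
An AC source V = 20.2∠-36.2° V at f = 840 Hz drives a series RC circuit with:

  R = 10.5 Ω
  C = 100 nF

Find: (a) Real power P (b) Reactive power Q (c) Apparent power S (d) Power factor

Step 1 — Angular frequency: ω = 2π·f = 2π·840 = 5278 rad/s.
Step 2 — Component impedances:
  R: Z = R = 10.5 Ω
  C: Z = 1/(jωC) = -j/(ω·C) = 0 - j1895 Ω
Step 3 — Series combination: Z_total = R + C = 10.5 - j1895 Ω = 1895∠-89.7° Ω.
Step 4 — Source phasor: V = 20.2∠-36.2° V = 16.3 - j11.93 V.
Step 5 — Current: I = V / Z = 0.006344 + j0.008568 A = 0.01066∠53.5° A.
Step 6 — Complex power: S = V·I* = 0.001193 - j0.2154 VA.
Step 7 — Real power: P = Re(S) = 0.001193 W.
Step 8 — Reactive power: Q = Im(S) = -0.2154 VAR.
Step 9 — Apparent power: |S| = 0.2154 VA.
Step 10 — Power factor: PF = P/|S| = 0.005542 (leading).

(a) P = 0.001193 W  (b) Q = -0.2154 VAR  (c) S = 0.2154 VA  (d) PF = 0.005542 (leading)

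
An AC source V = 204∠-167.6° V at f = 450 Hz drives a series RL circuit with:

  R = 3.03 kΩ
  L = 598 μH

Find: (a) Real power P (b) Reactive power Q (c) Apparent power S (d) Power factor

Step 1 — Angular frequency: ω = 2π·f = 2π·450 = 2827 rad/s.
Step 2 — Component impedances:
  R: Z = R = 3030 Ω
  L: Z = jωL = j·2827·0.000598 = 0 + j1.691 Ω
Step 3 — Series combination: Z_total = R + L = 3030 + j1.691 Ω = 3030∠0.0° Ω.
Step 4 — Source phasor: V = 204∠-167.6° V = -199.2 - j43.81 V.
Step 5 — Current: I = V / Z = -0.06576 - j0.01442 A = 0.06733∠-167.6° A.
Step 6 — Complex power: S = V·I* = 13.73 + j0.007664 VA.
Step 7 — Real power: P = Re(S) = 13.73 W.
Step 8 — Reactive power: Q = Im(S) = 0.007664 VAR.
Step 9 — Apparent power: |S| = 13.73 VA.
Step 10 — Power factor: PF = P/|S| = 1 (lagging).

(a) P = 13.73 W  (b) Q = 0.007664 VAR  (c) S = 13.73 VA  (d) PF = 1 (lagging)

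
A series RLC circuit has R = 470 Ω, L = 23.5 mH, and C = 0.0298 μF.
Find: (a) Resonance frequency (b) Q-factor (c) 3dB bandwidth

Step 1 — Resonance: ω₀ = 1/√(LC) = 1/√(0.0235·2.98e-08) = 3.779e+04 rad/s.
Step 2 — f₀ = ω₀/(2π) = 6014 Hz.
Step 3 — Series Q: Q = ω₀L/R = 3.779e+04·0.0235/470 = 1.889.
Step 4 — Bandwidth: Δω = ω₀/Q = 2e+04 rad/s; BW = Δω/(2π) = 3183 Hz.

(a) f₀ = 6014 Hz  (b) Q = 1.889  (c) BW = 3183 Hz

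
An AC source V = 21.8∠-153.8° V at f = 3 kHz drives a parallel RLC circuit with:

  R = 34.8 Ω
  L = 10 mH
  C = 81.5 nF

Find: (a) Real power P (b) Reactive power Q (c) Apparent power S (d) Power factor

Step 1 — Angular frequency: ω = 2π·f = 2π·3000 = 1.885e+04 rad/s.
Step 2 — Component impedances:
  R: Z = R = 34.8 Ω
  L: Z = jωL = j·1.885e+04·0.01 = 0 + j188.5 Ω
  C: Z = 1/(jωC) = -j/(ω·C) = 0 - j650.9 Ω
Step 3 — Parallel combination: 1/Z_total = 1/R + 1/L + 1/C; Z_total = 34.21 + j4.487 Ω = 34.5∠7.5° Ω.
Step 4 — Source phasor: V = 21.8∠-153.8° V = -19.56 - j9.625 V.
Step 5 — Current: I = V / Z = -0.5984 - j0.2029 A = 0.6318∠-161.3° A.
Step 6 — Complex power: S = V·I* = 13.66 + j1.791 VA.
Step 7 — Real power: P = Re(S) = 13.66 W.
Step 8 — Reactive power: Q = Im(S) = 1.791 VAR.
Step 9 — Apparent power: |S| = 13.77 VA.
Step 10 — Power factor: PF = P/|S| = 0.9915 (lagging).

(a) P = 13.66 W  (b) Q = 1.791 VAR  (c) S = 13.77 VA  (d) PF = 0.9915 (lagging)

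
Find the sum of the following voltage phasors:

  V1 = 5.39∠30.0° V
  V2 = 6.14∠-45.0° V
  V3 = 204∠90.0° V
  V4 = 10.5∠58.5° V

Step 1 — Convert each phasor to rectangular form:
  V1 = 5.39·(cos(30.0°) + j·sin(30.0°)) = 4.668 + j2.695 V
  V2 = 6.14·(cos(-45.0°) + j·sin(-45.0°)) = 4.342 - j4.342 V
  V3 = 204·(cos(90.0°) + j·sin(90.0°)) = 0 + j204 V
  V4 = 10.5·(cos(58.5°) + j·sin(58.5°)) = 5.486 + j8.953 V
Step 2 — Sum components: V_total = 14.5 + j211.3 V.
Step 3 — Convert to polar: |V_total| = 211.8 V, ∠V_total = 86.1°.

V_total = 211.8∠86.1° V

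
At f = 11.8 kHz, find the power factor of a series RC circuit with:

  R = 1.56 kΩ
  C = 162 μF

Step 1 — Angular frequency: ω = 2π·f = 2π·1.18e+04 = 7.414e+04 rad/s.
Step 2 — Component impedances:
  R: Z = R = 1560 Ω
  C: Z = 1/(jωC) = -j/(ω·C) = 0 - j0.08326 Ω
Step 3 — Series combination: Z_total = R + C = 1560 - j0.08326 Ω = 1560∠-0.0° Ω.
Step 4 — Power factor: PF = cos(φ) = Re(Z)/|Z| = 1560/1560 = 1.
Step 5 — Type: Im(Z) = -0.08326 ⇒ leading (phase φ = -0.0°).

PF = 1 (leading, φ = -0.0°)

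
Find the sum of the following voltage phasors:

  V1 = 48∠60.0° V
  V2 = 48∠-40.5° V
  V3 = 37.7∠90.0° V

Step 1 — Convert each phasor to rectangular form:
  V1 = 48·(cos(60.0°) + j·sin(60.0°)) = 24 + j41.57 V
  V2 = 48·(cos(-40.5°) + j·sin(-40.5°)) = 36.5 - j31.17 V
  V3 = 37.7·(cos(90.0°) + j·sin(90.0°)) = 0 + j37.7 V
Step 2 — Sum components: V_total = 60.5 + j48.1 V.
Step 3 — Convert to polar: |V_total| = 77.29 V, ∠V_total = 38.5°.

V_total = 77.29∠38.5° V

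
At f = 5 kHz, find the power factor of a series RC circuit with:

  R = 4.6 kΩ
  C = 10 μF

Step 1 — Angular frequency: ω = 2π·f = 2π·5000 = 3.142e+04 rad/s.
Step 2 — Component impedances:
  R: Z = R = 4600 Ω
  C: Z = 1/(jωC) = -j/(ω·C) = 0 - j3.183 Ω
Step 3 — Series combination: Z_total = R + C = 4600 - j3.183 Ω = 4600∠-0.0° Ω.
Step 4 — Power factor: PF = cos(φ) = Re(Z)/|Z| = 4600/4600 = 1.
Step 5 — Type: Im(Z) = -3.183 ⇒ leading (phase φ = -0.0°).

PF = 1 (leading, φ = -0.0°)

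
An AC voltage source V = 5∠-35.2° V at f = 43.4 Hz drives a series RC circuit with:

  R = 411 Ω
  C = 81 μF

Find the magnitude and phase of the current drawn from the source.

Step 1 — Angular frequency: ω = 2π·f = 2π·43.4 = 272.7 rad/s.
Step 2 — Component impedances:
  R: Z = R = 411 Ω
  C: Z = 1/(jωC) = -j/(ω·C) = 0 - j45.27 Ω
Step 3 — Series combination: Z_total = R + C = 411 - j45.27 Ω = 413.5∠-6.3° Ω.
Step 4 — Source phasor: V = 5∠-35.2° V = 4.086 - j2.882 V.
Step 5 — Ohm's law: I = V / Z_total = (4.086 - j2.882) / (411 - j45.27) = 0.01058 - j0.005847 A.
Step 6 — Convert to polar: |I| = 0.01209 A, ∠I = -28.9°.

I = 0.01209∠-28.9° A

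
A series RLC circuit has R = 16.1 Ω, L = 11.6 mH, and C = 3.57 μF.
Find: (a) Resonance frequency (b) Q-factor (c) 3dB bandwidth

Step 1 — Resonance: ω₀ = 1/√(LC) = 1/√(0.0116·3.57e-06) = 4914 rad/s.
Step 2 — f₀ = ω₀/(2π) = 782.1 Hz.
Step 3 — Series Q: Q = ω₀L/R = 4914·0.0116/16.1 = 3.541.
Step 4 — Bandwidth: Δω = ω₀/Q = 1388 rad/s; BW = Δω/(2π) = 220.9 Hz.

(a) f₀ = 782.1 Hz  (b) Q = 3.541  (c) BW = 220.9 Hz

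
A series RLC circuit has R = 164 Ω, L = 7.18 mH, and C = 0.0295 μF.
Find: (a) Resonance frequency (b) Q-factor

Step 1 — Resonance condition Im(Z)=0 gives ω₀ = 1/√(LC).
Step 2 — ω₀ = 1/√(0.00718·2.95e-08) = 6.871e+04 rad/s.
Step 3 — f₀ = ω₀/(2π) = 1.094e+04 Hz.
Step 4 — Series Q: Q = ω₀L/R = 6.871e+04·0.00718/164 = 3.008.

(a) f₀ = 1.094e+04 Hz  (b) Q = 3.008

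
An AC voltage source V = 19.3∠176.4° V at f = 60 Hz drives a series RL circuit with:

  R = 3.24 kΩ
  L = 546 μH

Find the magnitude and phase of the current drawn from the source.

Step 1 — Angular frequency: ω = 2π·f = 2π·60 = 377 rad/s.
Step 2 — Component impedances:
  R: Z = R = 3240 Ω
  L: Z = jωL = j·377·0.000546 = 0 + j0.2058 Ω
Step 3 — Series combination: Z_total = R + L = 3240 + j0.2058 Ω = 3240∠0.0° Ω.
Step 4 — Source phasor: V = 19.3∠176.4° V = -19.26 + j1.212 V.
Step 5 — Ohm's law: I = V / Z_total = (-19.26 + j1.212) / (3240 + j0.2058) = -0.005945 + j0.0003744 A.
Step 6 — Convert to polar: |I| = 0.005957 A, ∠I = 176.4°.

I = 0.005957∠176.4° A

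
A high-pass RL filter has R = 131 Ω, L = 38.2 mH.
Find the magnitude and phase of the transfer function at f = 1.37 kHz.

Step 1 — Angular frequency: ω = 2π·1370 = 8608 rad/s.
Step 2 — Transfer function: H(jω) = jωL/(R + jωL).
Step 3 — Numerator jωL = j·328.8; denominator R + jωL = 131 + j328.8.
Step 4 — H = 0.863 + j0.3438.
Step 5 — Magnitude: |H| = 0.929 (-0.6 dB); phase: φ = 21.7°.

|H| = 0.929 (-0.6 dB), φ = 21.7°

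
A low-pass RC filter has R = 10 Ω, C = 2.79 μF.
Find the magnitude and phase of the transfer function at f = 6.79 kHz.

Step 1 — Angular frequency: ω = 2π·6790 = 4.266e+04 rad/s.
Step 2 — Transfer function: H(jω) = 1/(1 + jωRC).
Step 3 — Denominator: 1 + jωRC = 1 + j·4.266e+04·10·2.79e-06 = 1 + j1.19.
Step 4 — H = 0.4138 - j0.4925.
Step 5 — Magnitude: |H| = 0.6433 (-3.8 dB); phase: φ = -50.0°.

|H| = 0.6433 (-3.8 dB), φ = -50.0°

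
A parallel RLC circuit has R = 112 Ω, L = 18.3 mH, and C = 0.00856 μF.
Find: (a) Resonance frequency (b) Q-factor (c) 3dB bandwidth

Step 1 — Resonance: ω₀ = 1/√(LC) = 1/√(0.0183·8.56e-09) = 7.99e+04 rad/s.
Step 2 — f₀ = ω₀/(2π) = 1.272e+04 Hz.
Step 3 — Parallel Q: Q = R/(ω₀L) = 112/(7.99e+04·0.0183) = 0.0766.
Step 4 — Bandwidth: Δω = ω₀/Q = 1.043e+06 rad/s; BW = Δω/(2π) = 1.66e+05 Hz.

(a) f₀ = 1.272e+04 Hz  (b) Q = 0.0766  (c) BW = 1.66e+05 Hz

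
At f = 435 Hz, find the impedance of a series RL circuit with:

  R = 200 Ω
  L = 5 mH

Step 1 — Angular frequency: ω = 2π·f = 2π·435 = 2733 rad/s.
Step 2 — Component impedances:
  R: Z = R = 200 Ω
  L: Z = jωL = j·2733·0.005 = 0 + j13.67 Ω
Step 3 — Series combination: Z_total = R + L = 200 + j13.67 Ω = 200.5∠3.9° Ω.

Z = 200 + j13.67 Ω = 200.5∠3.9° Ω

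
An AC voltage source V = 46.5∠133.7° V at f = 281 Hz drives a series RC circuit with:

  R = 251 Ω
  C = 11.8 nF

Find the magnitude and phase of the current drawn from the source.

Step 1 — Angular frequency: ω = 2π·f = 2π·281 = 1766 rad/s.
Step 2 — Component impedances:
  R: Z = R = 251 Ω
  C: Z = 1/(jωC) = -j/(ω·C) = 0 - j4.8e+04 Ω
Step 3 — Series combination: Z_total = R + C = 251 - j4.8e+04 Ω = 4.8e+04∠-89.7° Ω.
Step 4 — Source phasor: V = 46.5∠133.7° V = -32.13 + j33.62 V.
Step 5 — Ohm's law: I = V / Z_total = (-32.13 + j33.62) / (251 - j4.8e+04) = -0.0007039 - j0.0006656 A.
Step 6 — Convert to polar: |I| = 0.0009688 A, ∠I = -136.6°.

I = 0.0009688∠-136.6° A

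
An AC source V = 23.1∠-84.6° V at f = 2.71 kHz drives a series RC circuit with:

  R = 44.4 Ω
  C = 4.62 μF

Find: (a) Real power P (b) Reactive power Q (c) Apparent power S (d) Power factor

Step 1 — Angular frequency: ω = 2π·f = 2π·2710 = 1.703e+04 rad/s.
Step 2 — Component impedances:
  R: Z = R = 44.4 Ω
  C: Z = 1/(jωC) = -j/(ω·C) = 0 - j12.71 Ω
Step 3 — Series combination: Z_total = R + C = 44.4 - j12.71 Ω = 46.18∠-16.0° Ω.
Step 4 — Source phasor: V = 23.1∠-84.6° V = 2.174 - j23 V.
Step 5 — Current: I = V / Z = 0.1823 - j0.4658 A = 0.5002∠-68.6° A.
Step 6 — Complex power: S = V·I* = 11.11 - j3.18 VA.
Step 7 — Real power: P = Re(S) = 11.11 W.
Step 8 — Reactive power: Q = Im(S) = -3.18 VAR.
Step 9 — Apparent power: |S| = 11.55 VA.
Step 10 — Power factor: PF = P/|S| = 0.9614 (leading).

(a) P = 11.11 W  (b) Q = -3.18 VAR  (c) S = 11.55 VA  (d) PF = 0.9614 (leading)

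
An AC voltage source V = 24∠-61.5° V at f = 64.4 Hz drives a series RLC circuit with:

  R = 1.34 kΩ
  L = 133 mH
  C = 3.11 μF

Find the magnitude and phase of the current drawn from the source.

Step 1 — Angular frequency: ω = 2π·f = 2π·64.4 = 404.6 rad/s.
Step 2 — Component impedances:
  R: Z = R = 1340 Ω
  L: Z = jωL = j·404.6·0.133 = 0 + j53.82 Ω
  C: Z = 1/(jωC) = -j/(ω·C) = 0 - j794.6 Ω
Step 3 — Series combination: Z_total = R + L + C = 1340 - j740.8 Ω = 1531∠-28.9° Ω.
Step 4 — Source phasor: V = 24∠-61.5° V = 11.45 - j21.09 V.
Step 5 — Ohm's law: I = V / Z_total = (11.45 - j21.09) / (1340 - j740.8) = 0.01321 - j0.008437 A.
Step 6 — Convert to polar: |I| = 0.01567 A, ∠I = -32.6°.

I = 0.01567∠-32.6° A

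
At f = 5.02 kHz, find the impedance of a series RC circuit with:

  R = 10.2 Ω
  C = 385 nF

Step 1 — Angular frequency: ω = 2π·f = 2π·5020 = 3.154e+04 rad/s.
Step 2 — Component impedances:
  R: Z = R = 10.2 Ω
  C: Z = 1/(jωC) = -j/(ω·C) = 0 - j82.35 Ω
Step 3 — Series combination: Z_total = R + C = 10.2 - j82.35 Ω = 82.98∠-82.9° Ω.

Z = 10.2 - j82.35 Ω = 82.98∠-82.9° Ω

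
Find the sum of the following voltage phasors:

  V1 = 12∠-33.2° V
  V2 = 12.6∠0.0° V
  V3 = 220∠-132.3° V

Step 1 — Convert each phasor to rectangular form:
  V1 = 12·(cos(-33.2°) + j·sin(-33.2°)) = 10.04 - j6.571 V
  V2 = 12.6·(cos(0.0°) + j·sin(0.0°)) = 12.6 V
  V3 = 220·(cos(-132.3°) + j·sin(-132.3°)) = -148.1 - j162.7 V
Step 2 — Sum components: V_total = -125.4 - j169.3 V.
Step 3 — Convert to polar: |V_total| = 210.7 V, ∠V_total = -126.5°.

V_total = 210.7∠-126.5° V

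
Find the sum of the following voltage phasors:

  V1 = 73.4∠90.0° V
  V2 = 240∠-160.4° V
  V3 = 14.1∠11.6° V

Step 1 — Convert each phasor to rectangular form:
  V1 = 73.4·(cos(90.0°) + j·sin(90.0°)) = 0 + j73.4 V
  V2 = 240·(cos(-160.4°) + j·sin(-160.4°)) = -226.1 - j80.51 V
  V3 = 14.1·(cos(11.6°) + j·sin(11.6°)) = 13.81 + j2.835 V
Step 2 — Sum components: V_total = -212.3 - j4.273 V.
Step 3 — Convert to polar: |V_total| = 212.3 V, ∠V_total = -178.8°.

V_total = 212.3∠-178.8° V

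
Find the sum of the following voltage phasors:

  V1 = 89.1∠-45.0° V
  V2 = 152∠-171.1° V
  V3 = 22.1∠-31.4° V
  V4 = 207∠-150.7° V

Step 1 — Convert each phasor to rectangular form:
  V1 = 89.1·(cos(-45.0°) + j·sin(-45.0°)) = 63 - j63 V
  V2 = 152·(cos(-171.1°) + j·sin(-171.1°)) = -150.2 - j23.52 V
  V3 = 22.1·(cos(-31.4°) + j·sin(-31.4°)) = 18.86 - j11.51 V
  V4 = 207·(cos(-150.7°) + j·sin(-150.7°)) = -180.5 - j101.3 V
Step 2 — Sum components: V_total = -248.8 - j199.3 V.
Step 3 — Convert to polar: |V_total| = 318.8 V, ∠V_total = -141.3°.

V_total = 318.8∠-141.3° V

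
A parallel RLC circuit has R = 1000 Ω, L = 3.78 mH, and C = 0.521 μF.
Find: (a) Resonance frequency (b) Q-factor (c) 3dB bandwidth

Step 1 — Resonance: ω₀ = 1/√(LC) = 1/√(0.00378·5.21e-07) = 2.253e+04 rad/s.
Step 2 — f₀ = ω₀/(2π) = 3586 Hz.
Step 3 — Parallel Q: Q = R/(ω₀L) = 1000/(2.253e+04·0.00378) = 11.74.
Step 4 — Bandwidth: Δω = ω₀/Q = 1919 rad/s; BW = Δω/(2π) = 305.5 Hz.

(a) f₀ = 3586 Hz  (b) Q = 11.74  (c) BW = 305.5 Hz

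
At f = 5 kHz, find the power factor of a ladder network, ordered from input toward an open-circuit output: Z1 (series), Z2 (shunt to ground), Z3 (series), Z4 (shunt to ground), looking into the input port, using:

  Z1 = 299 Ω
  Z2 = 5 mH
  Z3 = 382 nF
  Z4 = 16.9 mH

Step 1 — Angular frequency: ω = 2π·f = 2π·5000 = 3.142e+04 rad/s.
Step 2 — Component impedances:
  Z1: Z = R = 299 Ω
  Z2: Z = jωL = j·3.142e+04·0.005 = 0 + j157.1 Ω
  Z3: Z = 1/(jωC) = -j/(ω·C) = 0 - j83.33 Ω
  Z4: Z = jωL = j·3.142e+04·0.0169 = 0 + j530.9 Ω
Step 3 — Ladder network (open output): work backward from the far end, alternating series and parallel combinations. Z_in = 299 + j116.3 Ω = 320.8∠21.2° Ω.
Step 4 — Power factor: PF = cos(φ) = Re(Z)/|Z| = 299/320.8 = 0.932.
Step 5 — Type: Im(Z) = 116.3 ⇒ lagging (phase φ = 21.2°).

PF = 0.932 (lagging, φ = 21.2°)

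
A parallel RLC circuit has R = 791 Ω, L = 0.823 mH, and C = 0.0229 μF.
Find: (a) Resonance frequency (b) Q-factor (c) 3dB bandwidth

Step 1 — Resonance: ω₀ = 1/√(LC) = 1/√(0.000823·2.29e-08) = 2.303e+05 rad/s.
Step 2 — f₀ = ω₀/(2π) = 3.666e+04 Hz.
Step 3 — Parallel Q: Q = R/(ω₀L) = 791/(2.303e+05·0.000823) = 4.172.
Step 4 — Bandwidth: Δω = ω₀/Q = 5.521e+04 rad/s; BW = Δω/(2π) = 8786 Hz.

(a) f₀ = 3.666e+04 Hz  (b) Q = 4.172  (c) BW = 8786 Hz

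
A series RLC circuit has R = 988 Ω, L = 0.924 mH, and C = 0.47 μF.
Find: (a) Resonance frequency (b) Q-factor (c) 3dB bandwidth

Step 1 — Resonance: ω₀ = 1/√(LC) = 1/√(0.000924·4.7e-07) = 4.799e+04 rad/s.
Step 2 — f₀ = ω₀/(2π) = 7637 Hz.
Step 3 — Series Q: Q = ω₀L/R = 4.799e+04·0.000924/988 = 0.04488.
Step 4 — Bandwidth: Δω = ω₀/Q = 1.069e+06 rad/s; BW = Δω/(2π) = 1.702e+05 Hz.

(a) f₀ = 7637 Hz  (b) Q = 0.04488  (c) BW = 1.702e+05 Hz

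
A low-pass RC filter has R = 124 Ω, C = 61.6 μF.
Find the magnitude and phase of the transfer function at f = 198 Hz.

Step 1 — Angular frequency: ω = 2π·198 = 1244 rad/s.
Step 2 — Transfer function: H(jω) = 1/(1 + jωRC).
Step 3 — Denominator: 1 + jωRC = 1 + j·1244·124·6.16e-05 = 1 + j9.503.
Step 4 — H = 0.01095 - j0.1041.
Step 5 — Magnitude: |H| = 0.1047 (-19.6 dB); phase: φ = -84.0°.

|H| = 0.1047 (-19.6 dB), φ = -84.0°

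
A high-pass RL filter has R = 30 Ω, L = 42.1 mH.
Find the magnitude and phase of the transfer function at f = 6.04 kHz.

Step 1 — Angular frequency: ω = 2π·6040 = 3.795e+04 rad/s.
Step 2 — Transfer function: H(jω) = jωL/(R + jωL).
Step 3 — Numerator jωL = j·1598; denominator R + jωL = 30 + j1598.
Step 4 — H = 0.9996 + j0.01877.
Step 5 — Magnitude: |H| = 0.9998 (-0.0 dB); phase: φ = 1.1°.

|H| = 0.9998 (-0.0 dB), φ = 1.1°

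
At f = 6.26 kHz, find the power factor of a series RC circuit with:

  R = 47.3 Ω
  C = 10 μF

Step 1 — Angular frequency: ω = 2π·f = 2π·6260 = 3.933e+04 rad/s.
Step 2 — Component impedances:
  R: Z = R = 47.3 Ω
  C: Z = 1/(jωC) = -j/(ω·C) = 0 - j2.542 Ω
Step 3 — Series combination: Z_total = R + C = 47.3 - j2.542 Ω = 47.37∠-3.1° Ω.
Step 4 — Power factor: PF = cos(φ) = Re(Z)/|Z| = 47.3/47.368 = 0.9986.
Step 5 — Type: Im(Z) = -2.542 ⇒ leading (phase φ = -3.1°).

PF = 0.9986 (leading, φ = -3.1°)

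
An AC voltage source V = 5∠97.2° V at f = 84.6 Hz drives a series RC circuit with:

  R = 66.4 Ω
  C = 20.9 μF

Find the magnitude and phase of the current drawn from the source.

Step 1 — Angular frequency: ω = 2π·f = 2π·84.6 = 531.6 rad/s.
Step 2 — Component impedances:
  R: Z = R = 66.4 Ω
  C: Z = 1/(jωC) = -j/(ω·C) = 0 - j90.01 Ω
Step 3 — Series combination: Z_total = R + C = 66.4 - j90.01 Ω = 111.9∠-53.6° Ω.
Step 4 — Source phasor: V = 5∠97.2° V = -0.6267 + j4.961 V.
Step 5 — Ohm's law: I = V / Z_total = (-0.6267 + j4.961) / (66.4 - j90.01) = -0.03901 + j0.02182 A.
Step 6 — Convert to polar: |I| = 0.0447 A, ∠I = 150.8°.

I = 0.0447∠150.8° A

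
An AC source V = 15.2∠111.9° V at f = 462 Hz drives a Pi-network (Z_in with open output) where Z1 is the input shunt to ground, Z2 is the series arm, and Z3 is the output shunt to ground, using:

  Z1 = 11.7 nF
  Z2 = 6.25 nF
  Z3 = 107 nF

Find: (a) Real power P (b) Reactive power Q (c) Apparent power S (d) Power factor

Step 1 — Angular frequency: ω = 2π·f = 2π·462 = 2903 rad/s.
Step 2 — Component impedances:
  Z1: Z = 1/(jωC) = -j/(ω·C) = 0 - j2.944e+04 Ω
  Z2: Z = 1/(jωC) = -j/(ω·C) = 0 - j5.512e+04 Ω
  Z3: Z = 1/(jωC) = -j/(ω·C) = 0 - j3220 Ω
Step 3 — With open output, the series arm Z2 and the output shunt Z3 appear in series to ground: Z2 + Z3 = 0 - j5.834e+04 Ω.
Step 4 — Parallel with input shunt Z1: Z_in = Z1 || (Z2 + Z3) = 0 - j1.957e+04 Ω = 1.957e+04∠-90.0° Ω.
Step 5 — Source phasor: V = 15.2∠111.9° V = -5.669 + j14.1 V.
Step 6 — Current: I = V / Z = -0.0007207 - j0.0002897 A = 0.0007768∠-158.1° A.
Step 7 — Complex power: S = V·I* = 0 - j0.01181 VA.
Step 8 — Real power: P = Re(S) = 0 W.
Step 9 — Reactive power: Q = Im(S) = -0.01181 VAR.
Step 10 — Apparent power: |S| = 0.01181 VA.
Step 11 — Power factor: PF = P/|S| = 0 (leading).

(a) P = 0 W  (b) Q = -0.01181 VAR  (c) S = 0.01181 VA  (d) PF = 0 (leading)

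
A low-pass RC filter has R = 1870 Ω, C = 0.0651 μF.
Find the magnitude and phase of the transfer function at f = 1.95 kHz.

Step 1 — Angular frequency: ω = 2π·1950 = 1.225e+04 rad/s.
Step 2 — Transfer function: H(jω) = 1/(1 + jωRC).
Step 3 — Denominator: 1 + jωRC = 1 + j·1.225e+04·1870·6.51e-08 = 1 + j1.492.
Step 4 — H = 0.3101 - j0.4625.
Step 5 — Magnitude: |H| = 0.5569 (-5.1 dB); phase: φ = -56.2°.

|H| = 0.5569 (-5.1 dB), φ = -56.2°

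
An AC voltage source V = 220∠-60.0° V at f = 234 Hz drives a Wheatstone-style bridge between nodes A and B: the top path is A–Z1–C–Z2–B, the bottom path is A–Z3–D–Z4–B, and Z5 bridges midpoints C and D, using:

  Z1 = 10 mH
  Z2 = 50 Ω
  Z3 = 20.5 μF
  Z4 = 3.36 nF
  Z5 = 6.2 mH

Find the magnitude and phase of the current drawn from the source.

Step 1 — Angular frequency: ω = 2π·f = 2π·234 = 1470 rad/s.
Step 2 — Component impedances:
  Z1: Z = jωL = j·1470·0.01 = 0 + j14.7 Ω
  Z2: Z = R = 50 Ω
  Z3: Z = 1/(jωC) = -j/(ω·C) = 0 - j33.18 Ω
  Z4: Z = 1/(jωC) = -j/(ω·C) = 0 - j2.024e+05 Ω
  Z5: Z = jωL = j·1470·0.0062 = 0 + j9.116 Ω
Step 3 — Bridge requires nodal analysis (the Z5 bridge couples midpoints C and D, so the two paths cannot be reduced to a simple series/parallel combination). Setting node B to ground and injecting 1 A at node A, the 3-node admittance system at A, C, D solves to V_A = Z_AB = 49.99 + j37.79 Ω = 62.67∠37.1° Ω.
Step 4 — Source phasor: V = 220∠-60.0° V = 110 - j190.5 V.
Step 5 — Ohm's law: I = V / Z_total = (110 - j190.5) / (49.99 + j37.79) = -0.4329 - j3.484 A.
Step 6 — Convert to polar: |I| = 3.511 A, ∠I = -97.1°.

I = 3.511∠-97.1° A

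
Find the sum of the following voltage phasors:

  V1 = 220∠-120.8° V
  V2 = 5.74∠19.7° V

Step 1 — Convert each phasor to rectangular form:
  V1 = 220·(cos(-120.8°) + j·sin(-120.8°)) = -112.6 - j189 V
  V2 = 5.74·(cos(19.7°) + j·sin(19.7°)) = 5.404 + j1.935 V
Step 2 — Sum components: V_total = -107.2 - j187 V.
Step 3 — Convert to polar: |V_total| = 215.6 V, ∠V_total = -119.8°.

V_total = 215.6∠-119.8° V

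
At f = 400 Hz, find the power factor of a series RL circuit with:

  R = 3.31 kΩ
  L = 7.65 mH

Step 1 — Angular frequency: ω = 2π·f = 2π·400 = 2513 rad/s.
Step 2 — Component impedances:
  R: Z = R = 3310 Ω
  L: Z = jωL = j·2513·0.00765 = 0 + j19.23 Ω
Step 3 — Series combination: Z_total = R + L = 3310 + j19.23 Ω = 3310∠0.3° Ω.
Step 4 — Power factor: PF = cos(φ) = Re(Z)/|Z| = 3310/3310 = 1.
Step 5 — Type: Im(Z) = 19.23 ⇒ lagging (phase φ = 0.3°).

PF = 1 (lagging, φ = 0.3°)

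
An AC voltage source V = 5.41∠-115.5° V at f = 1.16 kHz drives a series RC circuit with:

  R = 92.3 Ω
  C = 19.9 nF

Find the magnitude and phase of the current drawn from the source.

Step 1 — Angular frequency: ω = 2π·f = 2π·1160 = 7288 rad/s.
Step 2 — Component impedances:
  R: Z = R = 92.3 Ω
  C: Z = 1/(jωC) = -j/(ω·C) = 0 - j6895 Ω
Step 3 — Series combination: Z_total = R + C = 92.3 - j6895 Ω = 6895∠-89.2° Ω.
Step 4 — Source phasor: V = 5.41∠-115.5° V = -2.329 - j4.883 V.
Step 5 — Ohm's law: I = V / Z_total = (-2.329 - j4.883) / (92.3 - j6895) = 0.0007036 - j0.0003472 A.
Step 6 — Convert to polar: |I| = 0.0007846 A, ∠I = -26.3°.

I = 0.0007846∠-26.3° A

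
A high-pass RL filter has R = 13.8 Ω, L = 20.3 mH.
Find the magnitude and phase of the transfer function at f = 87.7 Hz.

Step 1 — Angular frequency: ω = 2π·87.7 = 551 rad/s.
Step 2 — Transfer function: H(jω) = jωL/(R + jωL).
Step 3 — Numerator jωL = j·11.19; denominator R + jωL = 13.8 + j11.19.
Step 4 — H = 0.3965 + j0.4892.
Step 5 — Magnitude: |H| = 0.6297 (-4.0 dB); phase: φ = 51.0°.

|H| = 0.6297 (-4.0 dB), φ = 51.0°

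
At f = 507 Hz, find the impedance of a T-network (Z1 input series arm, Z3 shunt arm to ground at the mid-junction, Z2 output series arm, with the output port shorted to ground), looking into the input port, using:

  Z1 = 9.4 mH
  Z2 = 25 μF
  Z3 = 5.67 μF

Step 1 — Angular frequency: ω = 2π·f = 2π·507 = 3186 rad/s.
Step 2 — Component impedances:
  Z1: Z = jωL = j·3186·0.0094 = 0 + j29.94 Ω
  Z2: Z = 1/(jωC) = -j/(ω·C) = 0 - j12.56 Ω
  Z3: Z = 1/(jωC) = -j/(ω·C) = 0 - j55.36 Ω
Step 3 — With the output port shorted to ground, the output series arm Z2 runs from the junction to ground; the shunt arm Z3 also runs from the junction to ground. They appear in parallel: Z3 || Z2 = 0 - j10.24 Ω.
Step 4 — Series with input arm Z1: Z_in = Z1 + (Z3 || Z2) = 0 + j19.71 Ω = 19.71∠90.0° Ω.

Z = 0 + j19.71 Ω = 19.71∠90.0° Ω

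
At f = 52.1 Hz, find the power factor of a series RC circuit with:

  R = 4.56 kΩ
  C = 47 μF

Step 1 — Angular frequency: ω = 2π·f = 2π·52.1 = 327.4 rad/s.
Step 2 — Component impedances:
  R: Z = R = 4560 Ω
  C: Z = 1/(jωC) = -j/(ω·C) = 0 - j65 Ω
Step 3 — Series combination: Z_total = R + C = 4560 - j65 Ω = 4560∠-0.8° Ω.
Step 4 — Power factor: PF = cos(φ) = Re(Z)/|Z| = 4560/4560.5 = 0.9999.
Step 5 — Type: Im(Z) = -65 ⇒ leading (phase φ = -0.8°).

PF = 0.9999 (leading, φ = -0.8°)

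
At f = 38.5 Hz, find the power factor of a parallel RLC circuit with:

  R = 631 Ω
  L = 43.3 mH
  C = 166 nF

Step 1 — Angular frequency: ω = 2π·f = 2π·38.5 = 241.9 rad/s.
Step 2 — Component impedances:
  R: Z = R = 631 Ω
  L: Z = jωL = j·241.9·0.0433 = 0 + j10.47 Ω
  C: Z = 1/(jωC) = -j/(ω·C) = 0 - j2.49e+04 Ω
Step 3 — Parallel combination: 1/Z_total = 1/R + 1/L + 1/C; Z_total = 0.174 + j10.48 Ω = 10.48∠89.0° Ω.
Step 4 — Power factor: PF = cos(φ) = Re(Z)/|Z| = 0.174/10.48 = 0.0166.
Step 5 — Type: Im(Z) = 10.48 ⇒ lagging (phase φ = 89.0°).

PF = 0.0166 (lagging, φ = 89.0°)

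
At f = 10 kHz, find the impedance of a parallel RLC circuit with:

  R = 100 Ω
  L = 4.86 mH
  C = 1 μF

Step 1 — Angular frequency: ω = 2π·f = 2π·1e+04 = 6.283e+04 rad/s.
Step 2 — Component impedances:
  R: Z = R = 100 Ω
  L: Z = jωL = j·6.283e+04·0.00486 = 0 + j305.4 Ω
  C: Z = 1/(jωC) = -j/(ω·C) = 0 - j15.92 Ω
Step 3 — Parallel combination: 1/Z_total = 1/R + 1/L + 1/C; Z_total = 2.742 - j16.33 Ω = 16.56∠-80.5° Ω.

Z = 2.742 - j16.33 Ω = 16.56∠-80.5° Ω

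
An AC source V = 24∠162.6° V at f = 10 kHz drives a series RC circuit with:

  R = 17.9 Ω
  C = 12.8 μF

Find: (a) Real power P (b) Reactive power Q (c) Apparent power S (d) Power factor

Step 1 — Angular frequency: ω = 2π·f = 2π·1e+04 = 6.283e+04 rad/s.
Step 2 — Component impedances:
  R: Z = R = 17.9 Ω
  C: Z = 1/(jωC) = -j/(ω·C) = 0 - j1.243 Ω
Step 3 — Series combination: Z_total = R + C = 17.9 - j1.243 Ω = 17.94∠-4.0° Ω.
Step 4 — Source phasor: V = 24∠162.6° V = -22.9 + j7.177 V.
Step 5 — Current: I = V / Z = -1.301 + j0.3106 A = 1.338∠166.6° A.
Step 6 — Complex power: S = V·I* = 32.02 - j2.225 VA.
Step 7 — Real power: P = Re(S) = 32.02 W.
Step 8 — Reactive power: Q = Im(S) = -2.225 VAR.
Step 9 — Apparent power: |S| = 32.1 VA.
Step 10 — Power factor: PF = P/|S| = 0.9976 (leading).

(a) P = 32.02 W  (b) Q = -2.225 VAR  (c) S = 32.1 VA  (d) PF = 0.9976 (leading)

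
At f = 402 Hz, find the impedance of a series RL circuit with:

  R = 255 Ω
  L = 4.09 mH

Step 1 — Angular frequency: ω = 2π·f = 2π·402 = 2526 rad/s.
Step 2 — Component impedances:
  R: Z = R = 255 Ω
  L: Z = jωL = j·2526·0.00409 = 0 + j10.33 Ω
Step 3 — Series combination: Z_total = R + L = 255 + j10.33 Ω = 255.2∠2.3° Ω.

Z = 255 + j10.33 Ω = 255.2∠2.3° Ω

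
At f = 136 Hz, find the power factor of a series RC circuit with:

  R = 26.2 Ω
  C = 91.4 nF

Step 1 — Angular frequency: ω = 2π·f = 2π·136 = 854.5 rad/s.
Step 2 — Component impedances:
  R: Z = R = 26.2 Ω
  C: Z = 1/(jωC) = -j/(ω·C) = 0 - j1.28e+04 Ω
Step 3 — Series combination: Z_total = R + C = 26.2 - j1.28e+04 Ω = 1.28e+04∠-89.9° Ω.
Step 4 — Power factor: PF = cos(φ) = Re(Z)/|Z| = 26.2/12804 = 0.002046.
Step 5 — Type: Im(Z) = -1.28e+04 ⇒ leading (phase φ = -89.9°).

PF = 0.002046 (leading, φ = -89.9°)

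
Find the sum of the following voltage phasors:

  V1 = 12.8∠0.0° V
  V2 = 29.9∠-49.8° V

Step 1 — Convert each phasor to rectangular form:
  V1 = 12.8·(cos(0.0°) + j·sin(0.0°)) = 12.8 V
  V2 = 29.9·(cos(-49.8°) + j·sin(-49.8°)) = 19.3 - j22.84 V
Step 2 — Sum components: V_total = 32.1 - j22.84 V.
Step 3 — Convert to polar: |V_total| = 39.39 V, ∠V_total = -35.4°.

V_total = 39.39∠-35.4° V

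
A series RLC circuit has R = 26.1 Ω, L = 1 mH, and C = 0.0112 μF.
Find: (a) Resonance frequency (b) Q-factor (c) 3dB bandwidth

Step 1 — Resonance: ω₀ = 1/√(LC) = 1/√(0.001·1.12e-08) = 2.988e+05 rad/s.
Step 2 — f₀ = ω₀/(2π) = 4.756e+04 Hz.
Step 3 — Series Q: Q = ω₀L/R = 2.988e+05·0.001/26.1 = 11.45.
Step 4 — Bandwidth: Δω = ω₀/Q = 2.61e+04 rad/s; BW = Δω/(2π) = 4154 Hz.

(a) f₀ = 4.756e+04 Hz  (b) Q = 11.45  (c) BW = 4154 Hz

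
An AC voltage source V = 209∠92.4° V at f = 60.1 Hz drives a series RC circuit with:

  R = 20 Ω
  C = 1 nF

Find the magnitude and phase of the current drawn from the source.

Step 1 — Angular frequency: ω = 2π·f = 2π·60.1 = 377.6 rad/s.
Step 2 — Component impedances:
  R: Z = R = 20 Ω
  C: Z = 1/(jωC) = -j/(ω·C) = 0 - j2.648e+06 Ω
Step 3 — Series combination: Z_total = R + C = 20 - j2.648e+06 Ω = 2.648e+06∠-90.0° Ω.
Step 4 — Source phasor: V = 209∠92.4° V = -8.752 + j208.8 V.
Step 5 — Ohm's law: I = V / Z_total = (-8.752 + j208.8) / (20 - j2.648e+06) = -7.885e-05 - j3.304e-06 A.
Step 6 — Convert to polar: |I| = 7.892e-05 A, ∠I = -177.6°.

I = 7.892e-05∠-177.6° A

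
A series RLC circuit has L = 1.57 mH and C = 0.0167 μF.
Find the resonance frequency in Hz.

Step 1 — Resonance condition Im(Z)=0 gives ω₀ = 1/√(LC).
Step 2 — ω₀ = 1/√(0.00157·1.67e-08) = 1.953e+05 rad/s.
Step 3 — f₀ = ω₀/(2π) = 3.108e+04 Hz.

f₀ = 3.108e+04 Hz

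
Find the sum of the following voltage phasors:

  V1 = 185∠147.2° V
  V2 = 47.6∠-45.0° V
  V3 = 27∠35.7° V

Step 1 — Convert each phasor to rectangular form:
  V1 = 185·(cos(147.2°) + j·sin(147.2°)) = -155.5 + j100.2 V
  V2 = 47.6·(cos(-45.0°) + j·sin(-45.0°)) = 33.66 - j33.66 V
  V3 = 27·(cos(35.7°) + j·sin(35.7°)) = 21.93 + j15.76 V
Step 2 — Sum components: V_total = -99.92 + j82.31 V.
Step 3 — Convert to polar: |V_total| = 129.5 V, ∠V_total = 140.5°.

V_total = 129.5∠140.5° V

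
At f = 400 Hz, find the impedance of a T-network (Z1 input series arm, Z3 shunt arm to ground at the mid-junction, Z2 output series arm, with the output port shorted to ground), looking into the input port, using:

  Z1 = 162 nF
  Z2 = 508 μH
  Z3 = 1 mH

Step 1 — Angular frequency: ω = 2π·f = 2π·400 = 2513 rad/s.
Step 2 — Component impedances:
  Z1: Z = 1/(jωC) = -j/(ω·C) = 0 - j2456 Ω
  Z2: Z = jωL = j·2513·0.000508 = 0 + j1.277 Ω
  Z3: Z = jωL = j·2513·0.001 = 0 + j2.513 Ω
Step 3 — With the output port shorted to ground, the output series arm Z2 runs from the junction to ground; the shunt arm Z3 also runs from the junction to ground. They appear in parallel: Z3 || Z2 = 0 + j0.8466 Ω.
Step 4 — Series with input arm Z1: Z_in = Z1 + (Z3 || Z2) = 0 - j2455 Ω = 2455∠-90.0° Ω.

Z = 0 - j2455 Ω = 2455∠-90.0° Ω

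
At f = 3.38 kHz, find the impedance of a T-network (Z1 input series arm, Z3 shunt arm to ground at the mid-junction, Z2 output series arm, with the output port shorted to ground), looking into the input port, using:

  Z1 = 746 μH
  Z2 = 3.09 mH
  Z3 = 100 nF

Step 1 — Angular frequency: ω = 2π·f = 2π·3380 = 2.124e+04 rad/s.
Step 2 — Component impedances:
  Z1: Z = jωL = j·2.124e+04·0.000746 = 0 + j15.84 Ω
  Z2: Z = jωL = j·2.124e+04·0.00309 = 0 + j65.62 Ω
  Z3: Z = 1/(jωC) = -j/(ω·C) = 0 - j470.9 Ω
Step 3 — With the output port shorted to ground, the output series arm Z2 runs from the junction to ground; the shunt arm Z3 also runs from the junction to ground. They appear in parallel: Z3 || Z2 = 0 + j76.25 Ω.
Step 4 — Series with input arm Z1: Z_in = Z1 + (Z3 || Z2) = 0 + j92.09 Ω = 92.09∠90.0° Ω.

Z = 0 + j92.09 Ω = 92.09∠90.0° Ω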